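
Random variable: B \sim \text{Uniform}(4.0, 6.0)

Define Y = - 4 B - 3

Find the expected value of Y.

For Y = -4B - 3:
E[Y] = -4 * E[B] - 3
E[B] = (4 + 6)/2 = 5
E[Y] = -4 * 5 - 3 = -23

-23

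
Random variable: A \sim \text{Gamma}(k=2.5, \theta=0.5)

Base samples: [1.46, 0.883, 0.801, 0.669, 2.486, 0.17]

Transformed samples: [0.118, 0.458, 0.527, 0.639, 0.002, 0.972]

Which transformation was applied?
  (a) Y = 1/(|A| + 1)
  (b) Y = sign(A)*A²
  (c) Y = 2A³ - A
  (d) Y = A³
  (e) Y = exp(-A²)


Checking option (e) Y = exp(-A²):
  A = 1.46 -> Y = 0.118 ✓
  A = 0.883 -> Y = 0.458 ✓
  A = 0.801 -> Y = 0.527 ✓
All samples match this transformation.

(e) exp(-A²)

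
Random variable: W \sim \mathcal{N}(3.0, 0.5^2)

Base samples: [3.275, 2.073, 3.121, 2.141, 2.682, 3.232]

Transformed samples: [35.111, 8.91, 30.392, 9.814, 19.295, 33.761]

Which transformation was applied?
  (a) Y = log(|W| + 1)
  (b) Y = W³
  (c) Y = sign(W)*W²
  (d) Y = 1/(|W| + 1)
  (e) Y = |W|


Checking option (b) Y = W³:
  W = 3.275 -> Y = 35.111 ✓
  W = 2.073 -> Y = 8.91 ✓
  W = 3.121 -> Y = 30.392 ✓
All samples match this transformation.

(b) W³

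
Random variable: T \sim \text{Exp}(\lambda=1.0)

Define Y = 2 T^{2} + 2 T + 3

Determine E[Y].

E[Y] = 2*E[T²] + 2*E[T] + 3
E[T] = 1
E[T²] = Var(T) + (E[T])² = 1 + 1 = 2
E[Y] = 2*2 + 2*1 + 3 = 9

9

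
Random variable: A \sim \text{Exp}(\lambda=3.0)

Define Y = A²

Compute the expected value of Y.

E[A²] = Var(A) + (E[A])² = 0.11111111 + 0.11111111 = 0.22222222

0.22222222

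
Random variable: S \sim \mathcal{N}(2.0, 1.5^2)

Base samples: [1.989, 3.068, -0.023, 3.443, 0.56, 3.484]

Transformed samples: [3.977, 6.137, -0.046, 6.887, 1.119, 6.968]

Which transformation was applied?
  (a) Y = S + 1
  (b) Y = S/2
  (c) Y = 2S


Checking option (c) Y = 2S:
  S = 1.989 -> Y = 3.977 ✓
  S = 3.068 -> Y = 6.137 ✓
  S = -0.023 -> Y = -0.046 ✓
All samples match this transformation.

(c) 2S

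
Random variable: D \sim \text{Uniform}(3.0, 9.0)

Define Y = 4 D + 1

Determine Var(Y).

For Y = aD + b: Var(Y) = a² * Var(D)
Var(D) = (9 - 3)^2/12 = 3
Var(Y) = 4² * 3 = 16 * 3 = 48

48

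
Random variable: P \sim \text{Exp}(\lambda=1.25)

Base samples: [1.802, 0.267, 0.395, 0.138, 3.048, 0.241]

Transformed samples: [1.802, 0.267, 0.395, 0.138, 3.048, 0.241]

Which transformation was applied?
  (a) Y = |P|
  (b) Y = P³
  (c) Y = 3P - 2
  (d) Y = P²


Checking option (a) Y = |P|:
  P = 1.802 -> Y = 1.802 ✓
  P = 0.267 -> Y = 0.267 ✓
  P = 0.395 -> Y = 0.395 ✓
All samples match this transformation.

(a) |P|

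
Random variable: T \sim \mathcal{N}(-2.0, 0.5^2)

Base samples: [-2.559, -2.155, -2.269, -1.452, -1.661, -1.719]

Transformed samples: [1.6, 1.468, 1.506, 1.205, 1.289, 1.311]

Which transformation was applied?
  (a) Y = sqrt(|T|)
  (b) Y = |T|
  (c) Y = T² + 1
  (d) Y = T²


Checking option (a) Y = sqrt(|T|):
  T = -2.559 -> Y = 1.6 ✓
  T = -2.155 -> Y = 1.468 ✓
  T = -2.269 -> Y = 1.506 ✓
All samples match this transformation.

(a) sqrt(|T|)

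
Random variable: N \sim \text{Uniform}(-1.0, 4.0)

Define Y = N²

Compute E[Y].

E[N²] = Var(N) + (E[N])² = 2.0833333 + 2.25 = 4.3333333

4.3333333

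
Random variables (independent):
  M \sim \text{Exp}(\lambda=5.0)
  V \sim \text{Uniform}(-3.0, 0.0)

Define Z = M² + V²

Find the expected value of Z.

E[Z] = E[M²] + E[V²]
E[M²] = Var(M) + E[M]² = 0.04 + 0.04 = 0.08
E[V²] = Var(V) + E[V]² = 0.75 + 2.25 = 3
E[Z] = 0.08 + 3 = 3.08

3.08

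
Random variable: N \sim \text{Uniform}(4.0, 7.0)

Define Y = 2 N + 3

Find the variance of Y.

For Y = aN + b: Var(Y) = a² * Var(N)
Var(N) = (7 - 4)^2/12 = 0.75
Var(Y) = 2² * 0.75 = 4 * 0.75 = 3

3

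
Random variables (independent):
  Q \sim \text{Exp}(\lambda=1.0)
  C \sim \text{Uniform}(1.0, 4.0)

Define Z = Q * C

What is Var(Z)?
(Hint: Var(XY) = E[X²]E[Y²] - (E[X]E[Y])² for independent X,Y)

Var(XY) = E[X²]E[Y²] - (E[X]E[Y])²
E[Q] = 1, Var(Q) = 1
E[C] = 2.5, Var(C) = 0.75
E[Q²] = 1 + 1² = 2
E[C²] = 0.75 + 2.5² = 7
Var(Z) = 2*7 - (1*2.5)²
= 14 - 6.25 = 7.75

7.75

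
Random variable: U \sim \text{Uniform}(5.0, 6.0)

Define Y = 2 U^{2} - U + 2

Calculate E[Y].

E[Y] = 2*E[U²] - 1*E[U] + 2
E[U] = 5.5
E[U²] = Var(U) + (E[U])² = 0.083333333 + 30.25 = 30.333333
E[Y] = 2*30.333333 - 1*5.5 + 2 = 57.166667

57.166667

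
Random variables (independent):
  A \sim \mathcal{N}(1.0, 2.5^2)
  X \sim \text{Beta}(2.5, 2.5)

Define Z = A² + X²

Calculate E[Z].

E[Z] = E[A²] + E[X²]
E[A²] = Var(A) + E[A]² = 6.25 + 1 = 7.25
E[X²] = Var(X) + E[X]² = 0.041666667 + 0.25 = 0.29166667
E[Z] = 7.25 + 0.29166667 = 7.5416667

7.5416667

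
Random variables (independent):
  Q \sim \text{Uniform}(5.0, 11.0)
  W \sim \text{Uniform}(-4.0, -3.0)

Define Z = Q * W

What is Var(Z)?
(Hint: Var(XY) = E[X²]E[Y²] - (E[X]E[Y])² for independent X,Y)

Var(XY) = E[X²]E[Y²] - (E[X]E[Y])²
E[Q] = 8, Var(Q) = 3
E[W] = -3.5, Var(W) = 0.083333333
E[Q²] = 3 + 8² = 67
E[W²] = 0.083333333 + (-3.5)² = 12.333333
Var(Z) = 67*12.333333 - (8*(-3.5))²
= 826.33333 - 784 = 42.333333

42.333333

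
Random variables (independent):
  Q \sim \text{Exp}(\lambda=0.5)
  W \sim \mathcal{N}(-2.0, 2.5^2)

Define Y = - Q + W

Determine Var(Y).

For independent RVs: Var(aX + bY) = a²Var(X) + b²Var(Y)
Var(Q) = 4
Var(W) = 6.25
Var(Y) = (-1)²*4 + 1²*6.25
= 1*4 + 1*6.25 = 10.25

10.25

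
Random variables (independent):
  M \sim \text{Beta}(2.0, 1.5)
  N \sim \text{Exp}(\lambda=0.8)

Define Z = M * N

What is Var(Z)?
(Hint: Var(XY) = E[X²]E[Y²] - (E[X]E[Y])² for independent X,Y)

Var(XY) = E[X²]E[Y²] - (E[X]E[Y])²
E[M] = 0.57142857, Var(M) = 0.054421769
E[N] = 1.25, Var(N) = 1.5625
E[M²] = 0.054421769 + 0.57142857² = 0.38095238
E[N²] = 1.5625 + 1.25² = 3.125
Var(Z) = 0.38095238*3.125 - (0.57142857*1.25)²
= 1.1904762 - 0.51020408 = 0.68027211

0.68027211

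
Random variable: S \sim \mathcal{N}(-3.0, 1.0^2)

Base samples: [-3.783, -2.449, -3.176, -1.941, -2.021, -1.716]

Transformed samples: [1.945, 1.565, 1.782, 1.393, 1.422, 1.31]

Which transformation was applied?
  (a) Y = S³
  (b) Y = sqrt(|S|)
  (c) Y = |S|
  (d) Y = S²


Checking option (b) Y = sqrt(|S|):
  S = -3.783 -> Y = 1.945 ✓
  S = -2.449 -> Y = 1.565 ✓
  S = -3.176 -> Y = 1.782 ✓
All samples match this transformation.

(b) sqrt(|S|)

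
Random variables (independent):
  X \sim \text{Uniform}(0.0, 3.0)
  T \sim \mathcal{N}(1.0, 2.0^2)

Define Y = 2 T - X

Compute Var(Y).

For independent RVs: Var(aX + bY) = a²Var(X) + b²Var(Y)
Var(X) = 0.75
Var(T) = 4
Var(Y) = (-1)²*0.75 + 2²*4
= 1*0.75 + 4*4 = 16.75

16.75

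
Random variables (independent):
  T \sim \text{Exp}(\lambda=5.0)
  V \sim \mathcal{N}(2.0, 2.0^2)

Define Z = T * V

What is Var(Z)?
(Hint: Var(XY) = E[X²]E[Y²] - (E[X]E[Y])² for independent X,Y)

Var(XY) = E[X²]E[Y²] - (E[X]E[Y])²
E[T] = 0.2, Var(T) = 0.04
E[V] = 2, Var(V) = 4
E[T²] = 0.04 + 0.2² = 0.08
E[V²] = 4 + 2² = 8
Var(Z) = 0.08*8 - (0.2*2)²
= 0.64 - 0.16 = 0.48

0.48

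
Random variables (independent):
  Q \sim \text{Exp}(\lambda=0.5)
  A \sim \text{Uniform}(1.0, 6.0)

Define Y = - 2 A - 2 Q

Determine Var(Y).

For independent RVs: Var(aX + bY) = a²Var(X) + b²Var(Y)
Var(Q) = 4
Var(A) = 2.0833333
Var(Y) = (-2)²*4 + (-2)²*2.0833333
= 4*4 + 4*2.0833333 = 24.333333

24.333333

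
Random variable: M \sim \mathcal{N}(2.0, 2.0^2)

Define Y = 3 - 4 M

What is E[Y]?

For Y = -4M + 3:
E[Y] = -4 * E[M] + 3
E[M] = 2.0 = 2
E[Y] = -4 * 2 + 3 = -5

-5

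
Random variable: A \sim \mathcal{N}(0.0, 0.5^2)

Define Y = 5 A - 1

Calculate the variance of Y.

For Y = aA + b: Var(Y) = a² * Var(A)
Var(A) = 0.5^2 = 0.25
Var(Y) = 5² * 0.25 = 25 * 0.25 = 6.25

6.25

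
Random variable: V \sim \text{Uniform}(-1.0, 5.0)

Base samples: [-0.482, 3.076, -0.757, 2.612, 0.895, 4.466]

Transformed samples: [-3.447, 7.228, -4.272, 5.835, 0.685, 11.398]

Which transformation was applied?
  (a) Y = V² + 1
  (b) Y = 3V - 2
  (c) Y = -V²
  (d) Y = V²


Checking option (b) Y = 3V - 2:
  V = -0.482 -> Y = -3.447 ✓
  V = 3.076 -> Y = 7.228 ✓
  V = -0.757 -> Y = -4.272 ✓
All samples match this transformation.

(b) 3V - 2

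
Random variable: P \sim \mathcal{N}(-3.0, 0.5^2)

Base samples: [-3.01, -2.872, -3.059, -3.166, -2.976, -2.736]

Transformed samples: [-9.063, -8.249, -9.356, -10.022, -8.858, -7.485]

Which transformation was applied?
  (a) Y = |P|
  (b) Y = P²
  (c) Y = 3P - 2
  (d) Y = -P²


Checking option (d) Y = -P²:
  P = -3.01 -> Y = -9.063 ✓
  P = -2.872 -> Y = -8.249 ✓
  P = -3.059 -> Y = -9.356 ✓
All samples match this transformation.

(d) -P²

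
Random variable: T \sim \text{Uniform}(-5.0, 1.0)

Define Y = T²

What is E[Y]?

E[T²] = Var(T) + (E[T])² = 3 + 4 = 7

7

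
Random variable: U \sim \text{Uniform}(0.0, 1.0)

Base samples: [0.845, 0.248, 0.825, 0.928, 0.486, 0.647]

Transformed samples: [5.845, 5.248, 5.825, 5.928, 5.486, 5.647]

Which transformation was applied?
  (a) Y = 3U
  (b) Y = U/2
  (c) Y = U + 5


Checking option (c) Y = U + 5:
  U = 0.845 -> Y = 5.845 ✓
  U = 0.248 -> Y = 5.248 ✓
  U = 0.825 -> Y = 5.825 ✓
All samples match this transformation.

(c) U + 5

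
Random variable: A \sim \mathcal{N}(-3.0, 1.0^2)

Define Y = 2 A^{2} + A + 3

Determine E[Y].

E[Y] = 2*E[A²] + 1*E[A] + 3
E[A] = -3
E[A²] = Var(A) + (E[A])² = 1 + 9 = 10
E[Y] = 2*10 + 1*(-3) + 3 = 20

20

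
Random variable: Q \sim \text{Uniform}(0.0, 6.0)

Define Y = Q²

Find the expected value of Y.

E[Q²] = Var(Q) + (E[Q])² = 3 + 9 = 12

12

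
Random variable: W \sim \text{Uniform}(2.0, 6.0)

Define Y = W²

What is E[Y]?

Using E[X²] = Var(X) + (E[X])²:
E[W] = 4
Var(W) = (6 - 2)^2/12 = 1.3333333
E[W²] = 1.3333333 + 4² = 1.3333333 + 16 = 17.333333

17.333333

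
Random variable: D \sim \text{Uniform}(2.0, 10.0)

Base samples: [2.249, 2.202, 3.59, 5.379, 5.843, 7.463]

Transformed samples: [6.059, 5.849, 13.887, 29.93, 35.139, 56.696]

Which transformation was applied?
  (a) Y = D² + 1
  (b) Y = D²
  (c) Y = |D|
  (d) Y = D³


Checking option (a) Y = D² + 1:
  D = 2.249 -> Y = 6.059 ✓
  D = 2.202 -> Y = 5.849 ✓
  D = 3.59 -> Y = 13.887 ✓
All samples match this transformation.

(a) D² + 1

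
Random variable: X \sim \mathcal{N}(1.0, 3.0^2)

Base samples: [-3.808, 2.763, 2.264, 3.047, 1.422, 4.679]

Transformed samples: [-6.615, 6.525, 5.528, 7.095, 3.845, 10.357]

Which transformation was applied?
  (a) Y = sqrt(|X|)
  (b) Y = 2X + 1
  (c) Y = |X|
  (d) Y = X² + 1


Checking option (b) Y = 2X + 1:
  X = -3.808 -> Y = -6.615 ✓
  X = 2.763 -> Y = 6.525 ✓
  X = 2.264 -> Y = 5.528 ✓
All samples match this transformation.

(b) 2X + 1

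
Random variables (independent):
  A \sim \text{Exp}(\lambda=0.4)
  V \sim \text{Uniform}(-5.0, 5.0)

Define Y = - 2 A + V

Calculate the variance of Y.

For independent RVs: Var(aX + bY) = a²Var(X) + b²Var(Y)
Var(A) = 6.25
Var(V) = 8.3333333
Var(Y) = (-2)²*6.25 + 1²*8.3333333
= 4*6.25 + 1*8.3333333 = 33.333333

33.333333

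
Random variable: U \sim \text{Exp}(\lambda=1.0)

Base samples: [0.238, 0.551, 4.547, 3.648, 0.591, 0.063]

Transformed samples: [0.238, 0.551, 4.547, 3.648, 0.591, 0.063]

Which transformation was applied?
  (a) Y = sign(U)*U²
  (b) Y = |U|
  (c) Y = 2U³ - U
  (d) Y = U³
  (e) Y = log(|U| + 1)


Checking option (b) Y = |U|:
  U = 0.238 -> Y = 0.238 ✓
  U = 0.551 -> Y = 0.551 ✓
  U = 4.547 -> Y = 4.547 ✓
All samples match this transformation.

(b) |U|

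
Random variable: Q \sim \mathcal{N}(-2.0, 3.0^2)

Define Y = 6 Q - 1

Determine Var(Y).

For Y = aQ + b: Var(Y) = a² * Var(Q)
Var(Q) = 3.0^2 = 9
Var(Y) = 6² * 9 = 36 * 9 = 324

324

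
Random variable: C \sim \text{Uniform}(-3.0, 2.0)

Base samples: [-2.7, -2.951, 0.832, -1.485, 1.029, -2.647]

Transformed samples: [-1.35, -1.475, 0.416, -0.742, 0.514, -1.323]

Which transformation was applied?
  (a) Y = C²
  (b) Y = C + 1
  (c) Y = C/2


Checking option (c) Y = C/2:
  C = -2.7 -> Y = -1.35 ✓
  C = -2.951 -> Y = -1.475 ✓
  C = 0.832 -> Y = 0.416 ✓
All samples match this transformation.

(c) C/2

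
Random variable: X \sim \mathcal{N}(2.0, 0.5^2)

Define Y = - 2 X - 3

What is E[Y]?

For Y = -2X - 3:
E[Y] = -2 * E[X] - 3
E[X] = 2.0 = 2
E[Y] = -2 * 2 - 3 = -7

-7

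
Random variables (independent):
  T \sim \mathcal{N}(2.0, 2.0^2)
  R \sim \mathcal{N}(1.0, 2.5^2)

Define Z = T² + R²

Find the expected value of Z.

E[Z] = E[T²] + E[R²]
E[T²] = Var(T) + E[T]² = 4 + 4 = 8
E[R²] = Var(R) + E[R]² = 6.25 + 1 = 7.25
E[Z] = 8 + 7.25 = 15.25

15.25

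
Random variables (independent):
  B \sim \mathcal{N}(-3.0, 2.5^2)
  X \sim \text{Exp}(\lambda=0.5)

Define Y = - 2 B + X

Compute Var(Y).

For independent RVs: Var(aX + bY) = a²Var(X) + b²Var(Y)
Var(B) = 6.25
Var(X) = 4
Var(Y) = (-2)²*6.25 + 1²*4
= 4*6.25 + 1*4 = 29

29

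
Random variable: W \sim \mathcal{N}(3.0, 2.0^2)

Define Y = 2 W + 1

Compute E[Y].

For Y = 2W + 1:
E[Y] = 2 * E[W] + 1
E[W] = 3.0 = 3
E[Y] = 2 * 3 + 1 = 7

7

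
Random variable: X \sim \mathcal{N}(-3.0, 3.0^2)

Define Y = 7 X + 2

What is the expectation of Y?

For Y = 7X + 2:
E[Y] = 7 * E[X] + 2
E[X] = -3.0 = -3
E[Y] = 7 * (-3) + 2 = -19

-19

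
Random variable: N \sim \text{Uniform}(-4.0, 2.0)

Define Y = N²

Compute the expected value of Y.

Using E[X²] = Var(X) + (E[X])²:
E[N] = -1
Var(N) = (2 + 4)^2/12 = 3
E[N²] = 3 + (-1)² = 3 + 1 = 4

4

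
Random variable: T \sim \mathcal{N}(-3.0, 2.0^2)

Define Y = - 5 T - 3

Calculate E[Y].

For Y = -5T - 3:
E[Y] = -5 * E[T] - 3
E[T] = -3.0 = -3
E[Y] = -5 * (-3) - 3 = 12

12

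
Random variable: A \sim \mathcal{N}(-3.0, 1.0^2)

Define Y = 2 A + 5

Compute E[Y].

For Y = 2A + 5:
E[Y] = 2 * E[A] + 5
E[A] = -3.0 = -3
E[Y] = 2 * (-3) + 5 = -1

-1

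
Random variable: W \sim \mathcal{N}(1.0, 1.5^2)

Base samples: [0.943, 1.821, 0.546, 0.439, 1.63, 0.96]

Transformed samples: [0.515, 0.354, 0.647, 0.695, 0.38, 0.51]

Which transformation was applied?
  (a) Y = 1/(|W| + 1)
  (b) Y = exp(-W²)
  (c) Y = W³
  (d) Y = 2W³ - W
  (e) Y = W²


Checking option (a) Y = 1/(|W| + 1):
  W = 0.943 -> Y = 0.515 ✓
  W = 1.821 -> Y = 0.354 ✓
  W = 0.546 -> Y = 0.647 ✓
All samples match this transformation.

(a) 1/(|W| + 1)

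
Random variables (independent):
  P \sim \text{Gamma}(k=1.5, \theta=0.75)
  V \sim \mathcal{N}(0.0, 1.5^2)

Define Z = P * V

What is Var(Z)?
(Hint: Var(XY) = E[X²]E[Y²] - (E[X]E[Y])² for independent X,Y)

Var(XY) = E[X²]E[Y²] - (E[X]E[Y])²
E[P] = 1.125, Var(P) = 0.84375
E[V] = 0, Var(V) = 2.25
E[P²] = 0.84375 + 1.125² = 2.109375
E[V²] = 2.25 + 0² = 2.25
Var(Z) = 2.109375*2.25 - (1.125*0)²
= 4.7460938 - 0 = 4.7460938

4.7460938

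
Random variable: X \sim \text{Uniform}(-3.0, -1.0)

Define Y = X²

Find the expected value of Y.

E[X²] = Var(X) + (E[X])² = 0.33333333 + 4 = 4.3333333

4.3333333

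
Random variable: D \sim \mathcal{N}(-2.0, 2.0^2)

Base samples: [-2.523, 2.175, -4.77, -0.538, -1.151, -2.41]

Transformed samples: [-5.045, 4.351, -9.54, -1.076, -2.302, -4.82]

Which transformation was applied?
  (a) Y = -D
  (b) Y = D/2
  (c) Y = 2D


Checking option (c) Y = 2D:
  D = -2.523 -> Y = -5.045 ✓
  D = 2.175 -> Y = 4.351 ✓
  D = -4.77 -> Y = -9.54 ✓
All samples match this transformation.

(c) 2D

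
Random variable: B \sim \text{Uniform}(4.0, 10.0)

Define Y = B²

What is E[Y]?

Using E[X²] = Var(X) + (E[X])²:
E[B] = 7
Var(B) = (10 - 4)^2/12 = 3
E[B²] = 3 + 7² = 3 + 49 = 52

52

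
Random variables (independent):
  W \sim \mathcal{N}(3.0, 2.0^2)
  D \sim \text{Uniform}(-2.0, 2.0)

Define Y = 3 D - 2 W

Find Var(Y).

For independent RVs: Var(aX + bY) = a²Var(X) + b²Var(Y)
Var(W) = 4
Var(D) = 1.3333333
Var(Y) = (-2)²*4 + 3²*1.3333333
= 4*4 + 9*1.3333333 = 28

28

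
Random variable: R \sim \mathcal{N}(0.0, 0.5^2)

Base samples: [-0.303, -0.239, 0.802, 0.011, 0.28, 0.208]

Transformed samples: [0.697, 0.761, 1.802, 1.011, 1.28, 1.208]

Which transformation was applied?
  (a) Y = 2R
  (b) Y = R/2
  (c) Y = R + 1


Checking option (c) Y = R + 1:
  R = -0.303 -> Y = 0.697 ✓
  R = -0.239 -> Y = 0.761 ✓
  R = 0.802 -> Y = 1.802 ✓
All samples match this transformation.

(c) R + 1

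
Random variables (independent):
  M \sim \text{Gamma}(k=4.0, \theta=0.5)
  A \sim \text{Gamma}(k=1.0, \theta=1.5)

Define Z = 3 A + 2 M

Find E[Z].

E[Z] = 2*E[M] + 3*E[A]
E[M] = 2
E[A] = 1.5
E[Z] = 2*2 + 3*1.5 = 8.5

8.5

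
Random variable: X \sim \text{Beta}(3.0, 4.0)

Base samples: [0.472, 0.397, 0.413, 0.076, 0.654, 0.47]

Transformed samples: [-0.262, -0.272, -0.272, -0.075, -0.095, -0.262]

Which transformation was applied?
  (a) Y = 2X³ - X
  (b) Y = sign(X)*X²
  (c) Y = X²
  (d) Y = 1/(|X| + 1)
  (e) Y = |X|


Checking option (a) Y = 2X³ - X:
  X = 0.472 -> Y = -0.262 ✓
  X = 0.397 -> Y = -0.272 ✓
  X = 0.413 -> Y = -0.272 ✓
All samples match this transformation.

(a) 2X³ - X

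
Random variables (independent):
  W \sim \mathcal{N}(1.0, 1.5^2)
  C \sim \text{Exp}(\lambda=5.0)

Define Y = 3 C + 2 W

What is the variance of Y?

For independent RVs: Var(aX + bY) = a²Var(X) + b²Var(Y)
Var(W) = 2.25
Var(C) = 0.04
Var(Y) = 2²*2.25 + 3²*0.04
= 4*2.25 + 9*0.04 = 9.36

9.36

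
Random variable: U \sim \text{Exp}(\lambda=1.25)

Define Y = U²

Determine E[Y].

Using E[X²] = Var(X) + (E[X])²:
E[U] = 0.8
Var(U) = 1/1.25^2 = 0.64
E[U²] = 0.64 + 0.8² = 0.64 + 0.64 = 1.28

1.28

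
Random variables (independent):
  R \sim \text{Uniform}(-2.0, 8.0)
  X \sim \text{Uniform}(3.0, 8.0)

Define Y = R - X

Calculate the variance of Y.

For independent RVs: Var(aX + bY) = a²Var(X) + b²Var(Y)
Var(R) = 8.3333333
Var(X) = 2.0833333
Var(Y) = 1²*8.3333333 + (-1)²*2.0833333
= 1*8.3333333 + 1*2.0833333 = 10.416667

10.416667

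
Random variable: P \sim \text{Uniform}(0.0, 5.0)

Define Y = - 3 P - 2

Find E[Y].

For Y = -3P - 2:
E[Y] = -3 * E[P] - 2
E[P] = (0 + 5)/2 = 2.5
E[Y] = -3 * 2.5 - 2 = -9.5

-9.5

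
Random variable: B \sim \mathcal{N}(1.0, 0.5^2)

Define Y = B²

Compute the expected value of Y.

Using E[X²] = Var(X) + (E[X])²:
E[B] = 1
Var(B) = 0.5^2 = 0.25
E[B²] = 0.25 + 1² = 0.25 + 1 = 1.25

1.25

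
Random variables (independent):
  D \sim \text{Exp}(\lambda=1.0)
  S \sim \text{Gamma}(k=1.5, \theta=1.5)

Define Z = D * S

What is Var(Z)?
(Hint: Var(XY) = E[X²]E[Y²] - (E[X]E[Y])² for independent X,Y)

Var(XY) = E[X²]E[Y²] - (E[X]E[Y])²
E[D] = 1, Var(D) = 1
E[S] = 2.25, Var(S) = 3.375
E[D²] = 1 + 1² = 2
E[S²] = 3.375 + 2.25² = 8.4375
Var(Z) = 2*8.4375 - (1*2.25)²
= 16.875 - 5.0625 = 11.8125

11.8125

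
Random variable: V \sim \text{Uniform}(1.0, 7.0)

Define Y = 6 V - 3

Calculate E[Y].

For Y = 6V - 3:
E[Y] = 6 * E[V] - 3
E[V] = (1 + 7)/2 = 4
E[Y] = 6 * 4 - 3 = 21

21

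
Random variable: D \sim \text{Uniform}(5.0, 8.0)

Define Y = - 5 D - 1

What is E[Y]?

For Y = -5D - 1:
E[Y] = -5 * E[D] - 1
E[D] = (5 + 8)/2 = 6.5
E[Y] = -5 * 6.5 - 1 = -33.5

-33.5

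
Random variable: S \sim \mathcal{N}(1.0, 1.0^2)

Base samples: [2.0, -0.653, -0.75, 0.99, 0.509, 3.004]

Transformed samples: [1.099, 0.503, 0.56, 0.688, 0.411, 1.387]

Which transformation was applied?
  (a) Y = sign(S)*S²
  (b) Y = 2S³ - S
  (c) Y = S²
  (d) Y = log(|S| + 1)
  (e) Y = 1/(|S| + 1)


Checking option (d) Y = log(|S| + 1):
  S = 2.0 -> Y = 1.099 ✓
  S = -0.653 -> Y = 0.503 ✓
  S = -0.75 -> Y = 0.56 ✓
All samples match this transformation.

(d) log(|S| + 1)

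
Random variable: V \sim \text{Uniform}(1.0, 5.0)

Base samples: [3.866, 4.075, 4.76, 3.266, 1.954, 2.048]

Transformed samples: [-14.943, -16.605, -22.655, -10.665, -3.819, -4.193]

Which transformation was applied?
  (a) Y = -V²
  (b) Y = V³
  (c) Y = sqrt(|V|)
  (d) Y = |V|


Checking option (a) Y = -V²:
  V = 3.866 -> Y = -14.943 ✓
  V = 4.075 -> Y = -16.605 ✓
  V = 4.76 -> Y = -22.655 ✓
All samples match this transformation.

(a) -V²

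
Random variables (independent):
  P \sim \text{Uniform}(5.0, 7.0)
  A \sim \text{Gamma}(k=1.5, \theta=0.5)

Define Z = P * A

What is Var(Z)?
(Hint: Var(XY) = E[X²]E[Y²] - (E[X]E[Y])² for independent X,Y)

Var(XY) = E[X²]E[Y²] - (E[X]E[Y])²
E[P] = 6, Var(P) = 0.33333333
E[A] = 0.75, Var(A) = 0.375
E[P²] = 0.33333333 + 6² = 36.333333
E[A²] = 0.375 + 0.75² = 0.9375
Var(Z) = 36.333333*0.9375 - (6*0.75)²
= 34.0625 - 20.25 = 13.8125

13.8125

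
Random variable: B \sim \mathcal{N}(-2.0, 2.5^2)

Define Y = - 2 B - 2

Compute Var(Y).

For Y = aB + b: Var(Y) = a² * Var(B)
Var(B) = 2.5^2 = 6.25
Var(Y) = (-2)² * 6.25 = 4 * 6.25 = 25

25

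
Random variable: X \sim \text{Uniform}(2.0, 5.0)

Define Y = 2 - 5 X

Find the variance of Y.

For Y = aX + b: Var(Y) = a² * Var(X)
Var(X) = (5 - 2)^2/12 = 0.75
Var(Y) = (-5)² * 0.75 = 25 * 0.75 = 18.75

18.75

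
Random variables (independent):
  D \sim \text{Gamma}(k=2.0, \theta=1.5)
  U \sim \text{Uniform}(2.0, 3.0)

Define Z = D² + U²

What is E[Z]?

E[Z] = E[D²] + E[U²]
E[D²] = Var(D) + E[D]² = 4.5 + 9 = 13.5
E[U²] = Var(U) + E[U]² = 0.083333333 + 6.25 = 6.3333333
E[Z] = 13.5 + 6.3333333 = 19.833333

19.833333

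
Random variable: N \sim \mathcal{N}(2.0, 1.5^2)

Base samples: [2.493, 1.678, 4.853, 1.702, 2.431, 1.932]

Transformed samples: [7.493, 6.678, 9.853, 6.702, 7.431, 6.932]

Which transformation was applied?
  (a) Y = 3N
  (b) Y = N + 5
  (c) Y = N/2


Checking option (b) Y = N + 5:
  N = 2.493 -> Y = 7.493 ✓
  N = 1.678 -> Y = 6.678 ✓
  N = 4.853 -> Y = 9.853 ✓
All samples match this transformation.

(b) N + 5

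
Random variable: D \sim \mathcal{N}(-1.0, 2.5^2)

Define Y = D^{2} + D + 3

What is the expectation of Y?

E[Y] = 1*E[D²] + 1*E[D] + 3
E[D] = -1
E[D²] = Var(D) + (E[D])² = 6.25 + 1 = 7.25
E[Y] = 1*7.25 + 1*(-1) + 3 = 9.25

9.25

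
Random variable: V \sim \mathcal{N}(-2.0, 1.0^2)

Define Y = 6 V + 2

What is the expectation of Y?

For Y = 6V + 2:
E[Y] = 6 * E[V] + 2
E[V] = -2.0 = -2
E[Y] = 6 * (-2) + 2 = -10

-10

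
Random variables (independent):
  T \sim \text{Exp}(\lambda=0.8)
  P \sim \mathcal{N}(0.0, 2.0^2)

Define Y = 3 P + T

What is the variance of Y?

For independent RVs: Var(aX + bY) = a²Var(X) + b²Var(Y)
Var(T) = 1.5625
Var(P) = 4
Var(Y) = 1²*1.5625 + 3²*4
= 1*1.5625 + 9*4 = 37.5625

37.5625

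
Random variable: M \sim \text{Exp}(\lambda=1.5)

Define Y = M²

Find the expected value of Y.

E[M²] = Var(M) + (E[M])² = 0.44444444 + 0.44444444 = 0.88888889

0.88888889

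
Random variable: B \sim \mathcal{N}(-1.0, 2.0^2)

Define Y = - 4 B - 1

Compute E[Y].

For Y = -4B - 1:
E[Y] = -4 * E[B] - 1
E[B] = -1.0 = -1
E[Y] = -4 * (-1) - 1 = 3

3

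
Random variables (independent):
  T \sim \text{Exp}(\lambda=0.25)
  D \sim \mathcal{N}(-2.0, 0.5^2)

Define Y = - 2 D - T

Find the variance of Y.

For independent RVs: Var(aX + bY) = a²Var(X) + b²Var(Y)
Var(T) = 16
Var(D) = 0.25
Var(Y) = (-1)²*16 + (-2)²*0.25
= 1*16 + 4*0.25 = 17

17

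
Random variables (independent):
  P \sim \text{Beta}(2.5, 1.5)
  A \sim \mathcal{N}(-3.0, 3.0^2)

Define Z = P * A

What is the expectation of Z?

For independent RVs: E[XY] = E[X]*E[Y]
E[P] = 0.625
E[A] = -3
E[Z] = 0.625 * (-3) = -1.875

-1.875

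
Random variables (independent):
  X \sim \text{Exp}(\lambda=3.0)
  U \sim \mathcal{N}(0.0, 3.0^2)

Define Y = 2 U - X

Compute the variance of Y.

For independent RVs: Var(aX + bY) = a²Var(X) + b²Var(Y)
Var(X) = 0.11111111
Var(U) = 9
Var(Y) = (-1)²*0.11111111 + 2²*9
= 1*0.11111111 + 4*9 = 36.111111

36.111111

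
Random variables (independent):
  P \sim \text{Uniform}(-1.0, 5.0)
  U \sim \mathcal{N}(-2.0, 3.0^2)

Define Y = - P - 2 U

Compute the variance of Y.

For independent RVs: Var(aX + bY) = a²Var(X) + b²Var(Y)
Var(P) = 3
Var(U) = 9
Var(Y) = (-1)²*3 + (-2)²*9
= 1*3 + 4*9 = 39

39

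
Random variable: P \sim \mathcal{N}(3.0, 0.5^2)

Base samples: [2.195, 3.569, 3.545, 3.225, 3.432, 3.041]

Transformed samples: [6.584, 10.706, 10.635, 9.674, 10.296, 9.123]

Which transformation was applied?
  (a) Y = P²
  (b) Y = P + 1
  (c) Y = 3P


Checking option (c) Y = 3P:
  P = 2.195 -> Y = 6.584 ✓
  P = 3.569 -> Y = 10.706 ✓
  P = 3.545 -> Y = 10.635 ✓
All samples match this transformation.

(c) 3P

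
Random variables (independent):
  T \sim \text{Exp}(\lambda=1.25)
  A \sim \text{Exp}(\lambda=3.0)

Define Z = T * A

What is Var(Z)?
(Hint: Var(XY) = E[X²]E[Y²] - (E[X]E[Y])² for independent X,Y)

Var(XY) = E[X²]E[Y²] - (E[X]E[Y])²
E[T] = 0.8, Var(T) = 0.64
E[A] = 0.33333333, Var(A) = 0.11111111
E[T²] = 0.64 + 0.8² = 1.28
E[A²] = 0.11111111 + 0.33333333² = 0.22222222
Var(Z) = 1.28*0.22222222 - (0.8*0.33333333)²
= 0.28444444 - 0.071111111 = 0.21333333

0.21333333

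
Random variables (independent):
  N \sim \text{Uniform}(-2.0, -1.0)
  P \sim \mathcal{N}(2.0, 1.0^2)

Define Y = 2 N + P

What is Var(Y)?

For independent RVs: Var(aX + bY) = a²Var(X) + b²Var(Y)
Var(N) = 0.083333333
Var(P) = 1
Var(Y) = 2²*0.083333333 + 1²*1
= 4*0.083333333 + 1*1 = 1.3333333

1.3333333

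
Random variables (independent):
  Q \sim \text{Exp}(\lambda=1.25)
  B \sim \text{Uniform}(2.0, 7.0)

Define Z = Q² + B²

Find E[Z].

E[Z] = E[Q²] + E[B²]
E[Q²] = Var(Q) + E[Q]² = 0.64 + 0.64 = 1.28
E[B²] = Var(B) + E[B]² = 2.0833333 + 20.25 = 22.333333
E[Z] = 1.28 + 22.333333 = 23.613333

23.613333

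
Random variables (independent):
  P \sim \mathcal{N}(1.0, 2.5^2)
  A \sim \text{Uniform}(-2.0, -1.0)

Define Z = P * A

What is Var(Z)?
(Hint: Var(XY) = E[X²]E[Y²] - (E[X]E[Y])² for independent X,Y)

Var(XY) = E[X²]E[Y²] - (E[X]E[Y])²
E[P] = 1, Var(P) = 6.25
E[A] = -1.5, Var(A) = 0.083333333
E[P²] = 6.25 + 1² = 7.25
E[A²] = 0.083333333 + (-1.5)² = 2.3333333
Var(Z) = 7.25*2.3333333 - (1*(-1.5))²
= 16.916667 - 2.25 = 14.666667

14.666667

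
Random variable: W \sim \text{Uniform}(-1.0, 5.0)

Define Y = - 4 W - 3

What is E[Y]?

For Y = -4W - 3:
E[Y] = -4 * E[W] - 3
E[W] = (-1 + 5)/2 = 2
E[Y] = -4 * 2 - 3 = -11

-11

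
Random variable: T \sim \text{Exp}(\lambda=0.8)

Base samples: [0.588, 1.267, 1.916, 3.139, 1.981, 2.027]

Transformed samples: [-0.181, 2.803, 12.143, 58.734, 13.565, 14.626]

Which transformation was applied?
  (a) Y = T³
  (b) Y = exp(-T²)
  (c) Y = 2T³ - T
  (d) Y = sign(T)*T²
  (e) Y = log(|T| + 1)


Checking option (c) Y = 2T³ - T:
  T = 0.588 -> Y = -0.181 ✓
  T = 1.267 -> Y = 2.803 ✓
  T = 1.916 -> Y = 12.143 ✓
All samples match this transformation.

(c) 2T³ - T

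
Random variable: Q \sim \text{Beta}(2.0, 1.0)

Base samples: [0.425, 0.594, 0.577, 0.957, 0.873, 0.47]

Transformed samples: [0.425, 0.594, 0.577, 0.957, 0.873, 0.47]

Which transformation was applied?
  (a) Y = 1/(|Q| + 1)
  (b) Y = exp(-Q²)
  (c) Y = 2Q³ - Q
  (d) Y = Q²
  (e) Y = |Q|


Checking option (e) Y = |Q|:
  Q = 0.425 -> Y = 0.425 ✓
  Q = 0.594 -> Y = 0.594 ✓
  Q = 0.577 -> Y = 0.577 ✓
All samples match this transformation.

(e) |Q|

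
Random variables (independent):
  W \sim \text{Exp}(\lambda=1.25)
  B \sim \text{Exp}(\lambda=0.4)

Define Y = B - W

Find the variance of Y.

For independent RVs: Var(aX + bY) = a²Var(X) + b²Var(Y)
Var(W) = 0.64
Var(B) = 6.25
Var(Y) = (-1)²*0.64 + 1²*6.25
= 1*0.64 + 1*6.25 = 6.89

6.89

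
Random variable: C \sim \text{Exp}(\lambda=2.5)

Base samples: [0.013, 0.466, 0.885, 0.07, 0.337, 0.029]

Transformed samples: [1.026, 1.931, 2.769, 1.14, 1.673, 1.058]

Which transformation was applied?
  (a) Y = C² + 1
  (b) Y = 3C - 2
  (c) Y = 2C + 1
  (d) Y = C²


Checking option (c) Y = 2C + 1:
  C = 0.013 -> Y = 1.026 ✓
  C = 0.466 -> Y = 1.931 ✓
  C = 0.885 -> Y = 2.769 ✓
All samples match this transformation.

(c) 2C + 1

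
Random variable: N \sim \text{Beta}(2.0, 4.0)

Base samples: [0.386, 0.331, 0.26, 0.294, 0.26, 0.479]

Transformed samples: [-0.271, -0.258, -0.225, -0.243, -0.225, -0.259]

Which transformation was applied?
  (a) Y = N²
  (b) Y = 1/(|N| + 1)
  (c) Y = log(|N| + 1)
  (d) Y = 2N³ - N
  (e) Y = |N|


Checking option (d) Y = 2N³ - N:
  N = 0.386 -> Y = -0.271 ✓
  N = 0.331 -> Y = -0.258 ✓
  N = 0.26 -> Y = -0.225 ✓
All samples match this transformation.

(d) 2N³ - N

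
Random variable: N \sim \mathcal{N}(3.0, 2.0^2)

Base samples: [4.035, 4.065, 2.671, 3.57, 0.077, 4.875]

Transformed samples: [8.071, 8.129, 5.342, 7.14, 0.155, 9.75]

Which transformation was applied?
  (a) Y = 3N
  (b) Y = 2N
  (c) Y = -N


Checking option (b) Y = 2N:
  N = 4.035 -> Y = 8.071 ✓
  N = 4.065 -> Y = 8.129 ✓
  N = 2.671 -> Y = 5.342 ✓
All samples match this transformation.

(b) 2N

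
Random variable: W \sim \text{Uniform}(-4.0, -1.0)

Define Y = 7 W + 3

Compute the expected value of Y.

For Y = 7W + 3:
E[Y] = 7 * E[W] + 3
E[W] = (-4 - 1)/2 = -2.5
E[Y] = 7 * (-2.5) + 3 = -14.5

-14.5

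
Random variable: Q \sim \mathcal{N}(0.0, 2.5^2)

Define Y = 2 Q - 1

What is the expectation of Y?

For Y = 2Q - 1:
E[Y] = 2 * E[Q] - 1
E[Q] = 0.0 = 0
E[Y] = 2 * 0 - 1 = -1

-1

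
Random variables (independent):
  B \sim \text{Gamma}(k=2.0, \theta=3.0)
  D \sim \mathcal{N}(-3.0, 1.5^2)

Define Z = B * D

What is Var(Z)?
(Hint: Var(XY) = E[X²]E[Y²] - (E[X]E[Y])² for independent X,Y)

Var(XY) = E[X²]E[Y²] - (E[X]E[Y])²
E[B] = 6, Var(B) = 18
E[D] = -3, Var(D) = 2.25
E[B²] = 18 + 6² = 54
E[D²] = 2.25 + (-3)² = 11.25
Var(Z) = 54*11.25 - (6*(-3))²
= 607.5 - 324 = 283.5

283.5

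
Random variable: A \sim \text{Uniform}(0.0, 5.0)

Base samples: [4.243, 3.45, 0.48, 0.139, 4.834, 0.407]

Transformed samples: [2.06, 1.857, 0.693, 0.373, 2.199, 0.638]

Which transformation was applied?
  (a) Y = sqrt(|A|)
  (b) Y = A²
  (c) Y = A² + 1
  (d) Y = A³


Checking option (a) Y = sqrt(|A|):
  A = 4.243 -> Y = 2.06 ✓
  A = 3.45 -> Y = 1.857 ✓
  A = 0.48 -> Y = 0.693 ✓
All samples match this transformation.

(a) sqrt(|A|)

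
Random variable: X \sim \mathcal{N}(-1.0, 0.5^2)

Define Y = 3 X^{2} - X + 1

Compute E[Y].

E[Y] = 3*E[X²] - 1*E[X] + 1
E[X] = -1
E[X²] = Var(X) + (E[X])² = 0.25 + 1 = 1.25
E[Y] = 3*1.25 - 1*(-1) + 1 = 5.75

5.75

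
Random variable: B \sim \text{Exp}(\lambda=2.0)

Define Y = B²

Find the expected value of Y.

Using E[X²] = Var(X) + (E[X])²:
E[B] = 0.5
Var(B) = 1/2.0^2 = 0.25
E[B²] = 0.25 + 0.5² = 0.25 + 0.25 = 0.5

0.5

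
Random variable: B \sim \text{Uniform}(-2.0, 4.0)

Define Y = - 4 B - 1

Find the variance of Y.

For Y = aB + b: Var(Y) = a² * Var(B)
Var(B) = (4 + 2)^2/12 = 3
Var(Y) = (-4)² * 3 = 16 * 3 = 48

48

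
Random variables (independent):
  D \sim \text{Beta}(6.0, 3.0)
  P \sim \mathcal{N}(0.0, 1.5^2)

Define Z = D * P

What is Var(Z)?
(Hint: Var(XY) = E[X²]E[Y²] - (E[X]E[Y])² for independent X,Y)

Var(XY) = E[X²]E[Y²] - (E[X]E[Y])²
E[D] = 0.66666667, Var(D) = 0.022222222
E[P] = 0, Var(P) = 2.25
E[D²] = 0.022222222 + 0.66666667² = 0.46666667
E[P²] = 2.25 + 0² = 2.25
Var(Z) = 0.46666667*2.25 - (0.66666667*0)²
= 1.05 - 0 = 1.05

1.05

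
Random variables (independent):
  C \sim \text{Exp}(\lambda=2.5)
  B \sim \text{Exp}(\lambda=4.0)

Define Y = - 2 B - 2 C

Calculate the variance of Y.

For independent RVs: Var(aX + bY) = a²Var(X) + b²Var(Y)
Var(C) = 0.16
Var(B) = 0.0625
Var(Y) = (-2)²*0.16 + (-2)²*0.0625
= 4*0.16 + 4*0.0625 = 0.89

0.89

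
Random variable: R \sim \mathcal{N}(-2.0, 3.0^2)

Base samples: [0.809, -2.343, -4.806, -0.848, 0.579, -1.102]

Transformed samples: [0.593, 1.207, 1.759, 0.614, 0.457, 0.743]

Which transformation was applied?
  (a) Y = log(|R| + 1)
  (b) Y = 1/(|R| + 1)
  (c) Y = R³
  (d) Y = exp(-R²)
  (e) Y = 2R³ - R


Checking option (a) Y = log(|R| + 1):
  R = 0.809 -> Y = 0.593 ✓
  R = -2.343 -> Y = 1.207 ✓
  R = -4.806 -> Y = 1.759 ✓
All samples match this transformation.

(a) log(|R| + 1)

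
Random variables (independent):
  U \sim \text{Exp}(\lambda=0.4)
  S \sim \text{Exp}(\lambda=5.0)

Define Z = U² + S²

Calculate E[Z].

E[Z] = E[U²] + E[S²]
E[U²] = Var(U) + E[U]² = 6.25 + 6.25 = 12.5
E[S²] = Var(S) + E[S]² = 0.04 + 0.04 = 0.08
E[Z] = 12.5 + 0.08 = 12.58

12.58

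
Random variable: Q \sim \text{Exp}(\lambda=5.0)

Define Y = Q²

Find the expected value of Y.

Using E[X²] = Var(X) + (E[X])²:
E[Q] = 0.2
Var(Q) = 1/5.0^2 = 0.04
E[Q²] = 0.04 + 0.2² = 0.04 + 0.04 = 0.08

0.08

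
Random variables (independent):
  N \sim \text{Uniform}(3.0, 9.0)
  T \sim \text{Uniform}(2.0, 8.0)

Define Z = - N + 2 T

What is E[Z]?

E[Z] = -1*E[N] + 2*E[T]
E[N] = 6
E[T] = 5
E[Z] = -1*6 + 2*5 = 4

4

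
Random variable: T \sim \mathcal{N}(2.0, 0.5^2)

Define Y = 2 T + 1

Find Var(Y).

For Y = aT + b: Var(Y) = a² * Var(T)
Var(T) = 0.5^2 = 0.25
Var(Y) = 2² * 0.25 = 4 * 0.25 = 1

1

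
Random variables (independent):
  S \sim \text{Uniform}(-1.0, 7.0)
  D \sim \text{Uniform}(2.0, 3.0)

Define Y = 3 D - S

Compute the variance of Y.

For independent RVs: Var(aX + bY) = a²Var(X) + b²Var(Y)
Var(S) = 5.3333333
Var(D) = 0.083333333
Var(Y) = (-1)²*5.3333333 + 3²*0.083333333
= 1*5.3333333 + 9*0.083333333 = 6.0833333

6.0833333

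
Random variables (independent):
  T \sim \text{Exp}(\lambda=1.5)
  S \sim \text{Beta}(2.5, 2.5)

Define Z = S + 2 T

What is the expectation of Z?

E[Z] = 2*E[T] + 1*E[S]
E[T] = 0.66666667
E[S] = 0.5
E[Z] = 2*0.66666667 + 1*0.5 = 1.8333333

1.8333333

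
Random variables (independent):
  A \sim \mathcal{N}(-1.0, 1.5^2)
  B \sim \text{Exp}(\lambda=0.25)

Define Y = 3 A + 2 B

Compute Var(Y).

For independent RVs: Var(aX + bY) = a²Var(X) + b²Var(Y)
Var(A) = 2.25
Var(B) = 16
Var(Y) = 3²*2.25 + 2²*16
= 9*2.25 + 4*16 = 84.25

84.25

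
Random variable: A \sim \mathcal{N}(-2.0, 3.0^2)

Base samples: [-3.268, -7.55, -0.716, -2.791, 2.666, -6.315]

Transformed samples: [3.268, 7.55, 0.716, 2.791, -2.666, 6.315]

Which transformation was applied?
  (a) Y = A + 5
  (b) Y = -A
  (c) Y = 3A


Checking option (b) Y = -A:
  A = -3.268 -> Y = 3.268 ✓
  A = -7.55 -> Y = 7.55 ✓
  A = -0.716 -> Y = 0.716 ✓
All samples match this transformation.

(b) -A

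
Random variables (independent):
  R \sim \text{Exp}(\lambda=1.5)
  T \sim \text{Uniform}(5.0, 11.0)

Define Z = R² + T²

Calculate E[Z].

E[Z] = E[R²] + E[T²]
E[R²] = Var(R) + E[R]² = 0.44444444 + 0.44444444 = 0.88888889
E[T²] = Var(T) + E[T]² = 3 + 64 = 67
E[Z] = 0.88888889 + 67 = 67.888889

67.888889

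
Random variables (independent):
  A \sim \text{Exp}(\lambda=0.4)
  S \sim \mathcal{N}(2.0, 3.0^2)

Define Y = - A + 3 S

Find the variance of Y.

For independent RVs: Var(aX + bY) = a²Var(X) + b²Var(Y)
Var(A) = 6.25
Var(S) = 9
Var(Y) = (-1)²*6.25 + 3²*9
= 1*6.25 + 9*9 = 87.25

87.25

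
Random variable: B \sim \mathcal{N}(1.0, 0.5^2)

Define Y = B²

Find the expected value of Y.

Using E[X²] = Var(X) + (E[X])²:
E[B] = 1
Var(B) = 0.5^2 = 0.25
E[B²] = 0.25 + 1² = 0.25 + 1 = 1.25

1.25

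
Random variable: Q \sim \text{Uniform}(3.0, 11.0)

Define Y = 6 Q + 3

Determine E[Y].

For Y = 6Q + 3:
E[Y] = 6 * E[Q] + 3
E[Q] = (3 + 11)/2 = 7
E[Y] = 6 * 7 + 3 = 45

45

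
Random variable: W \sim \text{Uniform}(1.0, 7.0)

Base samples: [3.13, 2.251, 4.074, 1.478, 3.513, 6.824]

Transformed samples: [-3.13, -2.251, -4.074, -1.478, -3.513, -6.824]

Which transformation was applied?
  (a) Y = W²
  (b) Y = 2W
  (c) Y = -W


Checking option (c) Y = -W:
  W = 3.13 -> Y = -3.13 ✓
  W = 2.251 -> Y = -2.251 ✓
  W = 4.074 -> Y = -4.074 ✓
All samples match this transformation.

(c) -W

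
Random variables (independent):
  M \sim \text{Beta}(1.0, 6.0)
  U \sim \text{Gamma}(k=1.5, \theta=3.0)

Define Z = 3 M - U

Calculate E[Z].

E[Z] = 3*E[M] - 1*E[U]
E[M] = 0.14285714
E[U] = 4.5
E[Z] = 3*0.14285714 - 1*4.5 = -4.0714286

-4.0714286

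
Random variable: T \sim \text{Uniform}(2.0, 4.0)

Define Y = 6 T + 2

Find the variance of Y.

For Y = aT + b: Var(Y) = a² * Var(T)
Var(T) = (4 - 2)^2/12 = 0.33333333
Var(Y) = 6² * 0.33333333 = 36 * 0.33333333 = 12

12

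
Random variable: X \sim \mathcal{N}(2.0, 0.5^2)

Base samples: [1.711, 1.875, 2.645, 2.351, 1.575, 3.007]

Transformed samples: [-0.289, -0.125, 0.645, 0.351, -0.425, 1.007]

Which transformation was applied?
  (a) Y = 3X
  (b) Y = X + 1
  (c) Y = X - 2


Checking option (c) Y = X - 2:
  X = 1.711 -> Y = -0.289 ✓
  X = 1.875 -> Y = -0.125 ✓
  X = 2.645 -> Y = 0.645 ✓
All samples match this transformation.

(c) X - 2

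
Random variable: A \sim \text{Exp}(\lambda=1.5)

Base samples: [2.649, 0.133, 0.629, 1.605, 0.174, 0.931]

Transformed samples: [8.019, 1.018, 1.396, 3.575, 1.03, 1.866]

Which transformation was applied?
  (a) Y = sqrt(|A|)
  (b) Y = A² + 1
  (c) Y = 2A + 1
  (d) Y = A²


Checking option (b) Y = A² + 1:
  A = 2.649 -> Y = 8.019 ✓
  A = 0.133 -> Y = 1.018 ✓
  A = 0.629 -> Y = 1.396 ✓
All samples match this transformation.

(b) A² + 1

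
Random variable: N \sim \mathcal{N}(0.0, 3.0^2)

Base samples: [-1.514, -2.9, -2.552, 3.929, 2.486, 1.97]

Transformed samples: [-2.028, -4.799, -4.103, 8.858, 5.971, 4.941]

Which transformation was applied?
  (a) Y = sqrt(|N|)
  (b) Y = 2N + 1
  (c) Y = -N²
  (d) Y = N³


Checking option (b) Y = 2N + 1:
  N = -1.514 -> Y = -2.028 ✓
  N = -2.9 -> Y = -4.799 ✓
  N = -2.552 -> Y = -4.103 ✓
All samples match this transformation.

(b) 2N + 1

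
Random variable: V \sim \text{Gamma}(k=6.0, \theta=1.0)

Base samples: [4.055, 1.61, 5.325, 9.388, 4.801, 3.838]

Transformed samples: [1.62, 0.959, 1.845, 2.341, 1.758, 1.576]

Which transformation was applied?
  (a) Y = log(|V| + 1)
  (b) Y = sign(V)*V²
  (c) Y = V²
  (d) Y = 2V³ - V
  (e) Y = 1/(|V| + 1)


Checking option (a) Y = log(|V| + 1):
  V = 4.055 -> Y = 1.62 ✓
  V = 1.61 -> Y = 0.959 ✓
  V = 5.325 -> Y = 1.845 ✓
All samples match this transformation.

(a) log(|V| + 1)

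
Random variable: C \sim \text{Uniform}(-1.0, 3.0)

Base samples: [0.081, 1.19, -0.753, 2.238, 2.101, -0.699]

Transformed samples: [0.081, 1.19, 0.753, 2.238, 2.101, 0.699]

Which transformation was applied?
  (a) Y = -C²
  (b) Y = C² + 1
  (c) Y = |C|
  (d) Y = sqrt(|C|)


Checking option (c) Y = |C|:
  C = 0.081 -> Y = 0.081 ✓
  C = 1.19 -> Y = 1.19 ✓
  C = -0.753 -> Y = 0.753 ✓
All samples match this transformation.

(c) |C|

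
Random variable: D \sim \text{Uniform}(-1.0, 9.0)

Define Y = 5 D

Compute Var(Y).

For Y = aD + b: Var(Y) = a² * Var(D)
Var(D) = (9 + 1)^2/12 = 8.3333333
Var(Y) = 5² * 8.3333333 = 25 * 8.3333333 = 208.33333

208.33333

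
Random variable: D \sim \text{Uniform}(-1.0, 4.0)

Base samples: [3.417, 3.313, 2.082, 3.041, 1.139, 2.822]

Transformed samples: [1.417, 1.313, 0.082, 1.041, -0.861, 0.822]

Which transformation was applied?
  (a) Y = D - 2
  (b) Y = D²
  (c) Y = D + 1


Checking option (a) Y = D - 2:
  D = 3.417 -> Y = 1.417 ✓
  D = 3.313 -> Y = 1.313 ✓
  D = 2.082 -> Y = 0.082 ✓
All samples match this transformation.

(a) D - 2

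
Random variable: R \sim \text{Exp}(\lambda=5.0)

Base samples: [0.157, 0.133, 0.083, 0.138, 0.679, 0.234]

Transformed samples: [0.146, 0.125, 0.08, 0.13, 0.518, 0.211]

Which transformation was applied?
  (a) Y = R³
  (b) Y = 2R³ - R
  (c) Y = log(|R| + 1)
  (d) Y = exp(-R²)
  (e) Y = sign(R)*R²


Checking option (c) Y = log(|R| + 1):
  R = 0.157 -> Y = 0.146 ✓
  R = 0.133 -> Y = 0.125 ✓
  R = 0.083 -> Y = 0.08 ✓
All samples match this transformation.

(c) log(|R| + 1)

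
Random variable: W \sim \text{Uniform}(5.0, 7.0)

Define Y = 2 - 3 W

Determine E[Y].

For Y = -3W + 2:
E[Y] = -3 * E[W] + 2
E[W] = (5 + 7)/2 = 6
E[Y] = -3 * 6 + 2 = -16

-16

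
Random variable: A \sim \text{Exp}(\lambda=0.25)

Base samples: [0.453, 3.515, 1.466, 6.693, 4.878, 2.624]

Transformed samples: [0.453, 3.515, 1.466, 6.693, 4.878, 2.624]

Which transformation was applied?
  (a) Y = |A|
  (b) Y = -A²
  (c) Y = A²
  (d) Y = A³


Checking option (a) Y = |A|:
  A = 0.453 -> Y = 0.453 ✓
  A = 3.515 -> Y = 3.515 ✓
  A = 1.466 -> Y = 1.466 ✓
All samples match this transformation.

(a) |A|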